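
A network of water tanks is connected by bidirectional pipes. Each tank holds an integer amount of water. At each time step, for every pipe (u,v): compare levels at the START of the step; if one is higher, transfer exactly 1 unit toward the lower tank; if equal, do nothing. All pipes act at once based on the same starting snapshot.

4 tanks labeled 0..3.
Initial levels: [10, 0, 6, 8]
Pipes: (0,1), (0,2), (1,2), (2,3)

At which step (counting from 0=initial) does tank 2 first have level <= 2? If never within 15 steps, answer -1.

Step 1: flows [0->1,0->2,2->1,3->2] -> levels [8 2 7 7]
Step 2: flows [0->1,0->2,2->1,2=3] -> levels [6 4 7 7]
Step 3: flows [0->1,2->0,2->1,2=3] -> levels [6 6 5 7]
Step 4: flows [0=1,0->2,1->2,3->2] -> levels [5 5 8 6]
Step 5: flows [0=1,2->0,2->1,2->3] -> levels [6 6 5 7]
  -> period-2 cycle (repeats step 3); tank 2 never drops to <=2
Tank 2 never reaches <=2 within 15 steps

Answer: -1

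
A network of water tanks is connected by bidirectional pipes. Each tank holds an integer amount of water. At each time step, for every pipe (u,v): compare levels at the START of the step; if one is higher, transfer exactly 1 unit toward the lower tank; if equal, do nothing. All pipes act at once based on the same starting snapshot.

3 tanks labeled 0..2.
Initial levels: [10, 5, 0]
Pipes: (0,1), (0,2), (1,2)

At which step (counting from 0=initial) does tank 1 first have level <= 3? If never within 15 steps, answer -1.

Answer: -1

Derivation:
Step 1: flows [0->1,0->2,1->2] -> levels [8 5 2]
Step 2: flows [0->1,0->2,1->2] -> levels [6 5 4]
Step 3: flows [0->1,0->2,1->2] -> levels [4 5 6]
Step 4: flows [1->0,2->0,2->1] -> levels [6 5 4]
  -> period-2 cycle (repeats step 2); tank 1 never drops to <=3
Tank 1 never reaches <=3 within 15 steps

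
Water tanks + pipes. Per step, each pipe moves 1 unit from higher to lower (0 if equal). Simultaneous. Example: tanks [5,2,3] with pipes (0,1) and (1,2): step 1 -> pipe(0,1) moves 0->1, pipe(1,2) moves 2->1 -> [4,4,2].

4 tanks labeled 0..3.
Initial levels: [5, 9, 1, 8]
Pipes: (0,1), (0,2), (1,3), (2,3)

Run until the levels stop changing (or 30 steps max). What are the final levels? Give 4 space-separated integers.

Answer: 5 7 6 5

Derivation:
Step 1: flows [1->0,0->2,1->3,3->2] -> levels [5 7 3 8]
Step 2: flows [1->0,0->2,3->1,3->2] -> levels [5 7 5 6]
Step 3: flows [1->0,0=2,1->3,3->2] -> levels [6 5 6 6]
Step 4: flows [0->1,0=2,3->1,2=3] -> levels [5 7 6 5]
Step 5: flows [1->0,2->0,1->3,2->3] -> levels [7 5 4 7]
Step 6: flows [0->1,0->2,3->1,3->2] -> levels [5 7 6 5]
  -> period-2 cycle: step 6 state = step 4 state; never stabilizes
  -> state at step 30: (30-4) mod 2 = 0, same as step 4 -> [5 7 6 5]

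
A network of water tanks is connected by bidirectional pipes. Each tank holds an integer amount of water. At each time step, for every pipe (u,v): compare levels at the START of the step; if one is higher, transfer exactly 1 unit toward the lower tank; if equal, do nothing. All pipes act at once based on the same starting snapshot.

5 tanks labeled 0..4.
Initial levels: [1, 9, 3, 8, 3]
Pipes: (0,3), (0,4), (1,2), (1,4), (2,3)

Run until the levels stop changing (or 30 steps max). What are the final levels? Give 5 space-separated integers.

Answer: 6 5 5 4 4

Derivation:
Step 1: flows [3->0,4->0,1->2,1->4,3->2] -> levels [3 7 5 6 3]
Step 2: flows [3->0,0=4,1->2,1->4,3->2] -> levels [4 5 7 4 4]
Step 3: flows [0=3,0=4,2->1,1->4,2->3] -> levels [4 5 5 5 5]
Step 4: flows [3->0,4->0,1=2,1=4,2=3] -> levels [6 5 5 4 4]
Step 5: flows [0->3,0->4,1=2,1->4,2->3] -> levels [4 4 4 6 6]
Step 6: flows [3->0,4->0,1=2,4->1,3->2] -> levels [6 5 5 4 4]
  -> period-2 cycle: step 6 state = step 4 state; never stabilizes
  -> state at step 30: (30-4) mod 2 = 0, same as step 4 -> [6 5 5 4 4]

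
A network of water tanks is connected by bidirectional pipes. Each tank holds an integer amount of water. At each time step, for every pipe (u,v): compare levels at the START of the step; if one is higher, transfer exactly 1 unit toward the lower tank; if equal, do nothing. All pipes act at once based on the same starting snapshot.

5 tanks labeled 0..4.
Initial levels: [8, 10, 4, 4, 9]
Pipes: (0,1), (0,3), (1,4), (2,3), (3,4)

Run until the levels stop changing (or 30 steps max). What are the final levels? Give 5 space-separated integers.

Answer: 6 9 6 8 6

Derivation:
Step 1: flows [1->0,0->3,1->4,2=3,4->3] -> levels [8 8 4 6 9]
Step 2: flows [0=1,0->3,4->1,3->2,4->3] -> levels [7 9 5 7 7]
Step 3: flows [1->0,0=3,1->4,3->2,3=4] -> levels [8 7 6 6 8]
Step 4: flows [0->1,0->3,4->1,2=3,4->3] -> levels [6 9 6 8 6]
Step 5: flows [1->0,3->0,1->4,3->2,3->4] -> levels [8 7 7 5 8]
Step 6: flows [0->1,0->3,4->1,2->3,4->3] -> levels [6 9 6 8 6]
  -> period-2 cycle: step 6 state = step 4 state; never stabilizes
  -> state at step 30: (30-4) mod 2 = 0, same as step 4 -> [6 9 6 8 6]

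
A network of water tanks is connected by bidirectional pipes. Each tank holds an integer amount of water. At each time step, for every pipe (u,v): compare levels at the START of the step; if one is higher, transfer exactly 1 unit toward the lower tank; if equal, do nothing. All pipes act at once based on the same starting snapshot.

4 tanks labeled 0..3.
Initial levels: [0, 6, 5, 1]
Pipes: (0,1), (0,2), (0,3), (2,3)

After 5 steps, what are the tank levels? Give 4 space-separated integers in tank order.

Answer: 3 3 4 2

Derivation:
Step 1: flows [1->0,2->0,3->0,2->3] -> levels [3 5 3 1]
Step 2: flows [1->0,0=2,0->3,2->3] -> levels [3 4 2 3]
Step 3: flows [1->0,0->2,0=3,3->2] -> levels [3 3 4 2]
Step 4: flows [0=1,2->0,0->3,2->3] -> levels [3 3 2 4]
Step 5: flows [0=1,0->2,3->0,3->2] -> levels [3 3 4 2]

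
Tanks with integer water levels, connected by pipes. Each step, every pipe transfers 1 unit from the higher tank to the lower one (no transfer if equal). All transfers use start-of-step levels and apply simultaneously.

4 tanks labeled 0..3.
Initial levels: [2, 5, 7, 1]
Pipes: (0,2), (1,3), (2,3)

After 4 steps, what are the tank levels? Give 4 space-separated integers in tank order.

Answer: 4 3 3 5

Derivation:
Step 1: flows [2->0,1->3,2->3] -> levels [3 4 5 3]
Step 2: flows [2->0,1->3,2->3] -> levels [4 3 3 5]
Step 3: flows [0->2,3->1,3->2] -> levels [3 4 5 3]
  -> period-2 cycle: step 3 state = step 1 state
  -> state at step 4: (4-1) mod 2 = 1, same as step 2 -> [4 3 3 5]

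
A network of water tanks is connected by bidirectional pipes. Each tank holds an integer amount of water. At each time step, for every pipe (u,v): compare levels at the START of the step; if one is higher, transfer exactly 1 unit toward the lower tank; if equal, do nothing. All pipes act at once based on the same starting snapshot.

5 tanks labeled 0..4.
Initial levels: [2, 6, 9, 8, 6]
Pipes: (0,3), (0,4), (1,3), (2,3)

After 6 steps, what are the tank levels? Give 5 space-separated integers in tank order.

Answer: 5 6 6 8 6

Derivation:
Step 1: flows [3->0,4->0,3->1,2->3] -> levels [4 7 8 7 5]
Step 2: flows [3->0,4->0,1=3,2->3] -> levels [6 7 7 7 4]
Step 3: flows [3->0,0->4,1=3,2=3] -> levels [6 7 7 6 5]
Step 4: flows [0=3,0->4,1->3,2->3] -> levels [5 6 6 8 6]
Step 5: flows [3->0,4->0,3->1,3->2] -> levels [7 7 7 5 5]
Step 6: flows [0->3,0->4,1->3,2->3] -> levels [5 6 6 8 6]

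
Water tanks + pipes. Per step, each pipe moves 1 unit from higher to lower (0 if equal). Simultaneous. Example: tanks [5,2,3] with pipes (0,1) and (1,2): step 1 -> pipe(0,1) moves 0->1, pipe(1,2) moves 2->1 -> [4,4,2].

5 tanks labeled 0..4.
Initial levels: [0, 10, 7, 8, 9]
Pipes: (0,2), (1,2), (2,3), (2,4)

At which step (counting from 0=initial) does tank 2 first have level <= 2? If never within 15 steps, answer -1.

Step 1: flows [2->0,1->2,3->2,4->2] -> levels [1 9 9 7 8]
Step 2: flows [2->0,1=2,2->3,2->4] -> levels [2 9 6 8 9]
Step 3: flows [2->0,1->2,3->2,4->2] -> levels [3 8 8 7 8]
Step 4: flows [2->0,1=2,2->3,2=4] -> levels [4 8 6 8 8]
Step 5: flows [2->0,1->2,3->2,4->2] -> levels [5 7 8 7 7]
Step 6: flows [2->0,2->1,2->3,2->4] -> levels [6 8 4 8 8]
Step 7: flows [0->2,1->2,3->2,4->2] -> levels [5 7 8 7 7]
  -> period-2 cycle (repeats step 5); tank 2 never drops to <=2
Tank 2 never reaches <=2 within 15 steps

Answer: -1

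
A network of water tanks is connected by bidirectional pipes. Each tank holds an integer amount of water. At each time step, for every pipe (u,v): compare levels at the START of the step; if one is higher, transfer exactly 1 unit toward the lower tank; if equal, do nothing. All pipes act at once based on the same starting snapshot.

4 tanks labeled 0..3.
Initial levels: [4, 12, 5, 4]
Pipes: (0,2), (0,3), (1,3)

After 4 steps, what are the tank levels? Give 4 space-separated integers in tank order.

Answer: 5 8 5 7

Derivation:
Step 1: flows [2->0,0=3,1->3] -> levels [5 11 4 5]
Step 2: flows [0->2,0=3,1->3] -> levels [4 10 5 6]
Step 3: flows [2->0,3->0,1->3] -> levels [6 9 4 6]
Step 4: flows [0->2,0=3,1->3] -> levels [5 8 5 7]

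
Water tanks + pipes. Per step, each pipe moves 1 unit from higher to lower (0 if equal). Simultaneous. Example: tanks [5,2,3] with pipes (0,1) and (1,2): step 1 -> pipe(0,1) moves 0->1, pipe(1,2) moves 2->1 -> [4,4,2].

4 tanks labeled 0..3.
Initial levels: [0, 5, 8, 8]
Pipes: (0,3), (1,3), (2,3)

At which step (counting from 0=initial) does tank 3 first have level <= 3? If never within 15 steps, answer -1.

Answer: 6

Derivation:
Step 1: flows [3->0,3->1,2=3] -> levels [1 6 8 6]
Step 2: flows [3->0,1=3,2->3] -> levels [2 6 7 6]
Step 3: flows [3->0,1=3,2->3] -> levels [3 6 6 6]
Step 4: flows [3->0,1=3,2=3] -> levels [4 6 6 5]
Step 5: flows [3->0,1->3,2->3] -> levels [5 5 5 6]
Step 6: flows [3->0,3->1,3->2] -> levels [6 6 6 3]
Tank 3 first reaches <=3 at step 6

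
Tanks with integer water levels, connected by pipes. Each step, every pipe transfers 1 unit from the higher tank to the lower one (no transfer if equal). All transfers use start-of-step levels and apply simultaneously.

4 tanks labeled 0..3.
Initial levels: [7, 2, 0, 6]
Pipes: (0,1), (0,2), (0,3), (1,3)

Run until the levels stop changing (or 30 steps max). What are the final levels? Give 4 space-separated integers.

Step 1: flows [0->1,0->2,0->3,3->1] -> levels [4 4 1 6]
Step 2: flows [0=1,0->2,3->0,3->1] -> levels [4 5 2 4]
Step 3: flows [1->0,0->2,0=3,1->3] -> levels [4 3 3 5]
Step 4: flows [0->1,0->2,3->0,3->1] -> levels [3 5 4 3]
Step 5: flows [1->0,2->0,0=3,1->3] -> levels [5 3 3 4]
Step 6: flows [0->1,0->2,0->3,3->1] -> levels [2 5 4 4]
Step 7: flows [1->0,2->0,3->0,1->3] -> levels [5 3 3 4]
  -> period-2 cycle: step 7 state = step 5 state; never stabilizes
  -> state at step 30: (30-5) mod 2 = 1, same as step 6 -> [2 5 4 4]

Answer: 2 5 4 4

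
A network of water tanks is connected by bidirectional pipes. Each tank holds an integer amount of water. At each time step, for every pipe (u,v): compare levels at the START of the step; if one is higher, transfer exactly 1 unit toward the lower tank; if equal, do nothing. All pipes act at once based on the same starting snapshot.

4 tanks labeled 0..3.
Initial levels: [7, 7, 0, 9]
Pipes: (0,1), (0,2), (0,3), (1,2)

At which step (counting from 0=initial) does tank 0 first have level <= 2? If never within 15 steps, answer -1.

Answer: -1

Derivation:
Step 1: flows [0=1,0->2,3->0,1->2] -> levels [7 6 2 8]
Step 2: flows [0->1,0->2,3->0,1->2] -> levels [6 6 4 7]
Step 3: flows [0=1,0->2,3->0,1->2] -> levels [6 5 6 6]
Step 4: flows [0->1,0=2,0=3,2->1] -> levels [5 7 5 6]
Step 5: flows [1->0,0=2,3->0,1->2] -> levels [7 5 6 5]
Step 6: flows [0->1,0->2,0->3,2->1] -> levels [4 7 6 6]
Step 7: flows [1->0,2->0,3->0,1->2] -> levels [7 5 6 5]
  -> period-2 cycle (repeats step 5); tank 0 never drops to <=2
Tank 0 never reaches <=2 within 15 steps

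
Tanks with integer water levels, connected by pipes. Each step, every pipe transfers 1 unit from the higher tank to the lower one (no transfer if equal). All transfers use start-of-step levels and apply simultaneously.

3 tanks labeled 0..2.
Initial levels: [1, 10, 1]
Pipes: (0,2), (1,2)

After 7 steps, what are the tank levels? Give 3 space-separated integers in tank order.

Answer: 4 4 4

Derivation:
Step 1: flows [0=2,1->2] -> levels [1 9 2]
Step 2: flows [2->0,1->2] -> levels [2 8 2]
Step 3: flows [0=2,1->2] -> levels [2 7 3]
Step 4: flows [2->0,1->2] -> levels [3 6 3]
Step 5: flows [0=2,1->2] -> levels [3 5 4]
Step 6: flows [2->0,1->2] -> levels [4 4 4]
Step 7: flows [0=2,1=2] -> levels [4 4 4]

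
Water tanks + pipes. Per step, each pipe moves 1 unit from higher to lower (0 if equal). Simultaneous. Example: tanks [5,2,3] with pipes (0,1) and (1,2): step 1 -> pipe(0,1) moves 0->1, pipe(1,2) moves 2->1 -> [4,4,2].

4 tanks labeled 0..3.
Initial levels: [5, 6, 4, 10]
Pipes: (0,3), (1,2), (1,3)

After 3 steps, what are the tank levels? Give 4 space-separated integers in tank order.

Answer: 6 6 6 7

Derivation:
Step 1: flows [3->0,1->2,3->1] -> levels [6 6 5 8]
Step 2: flows [3->0,1->2,3->1] -> levels [7 6 6 6]
Step 3: flows [0->3,1=2,1=3] -> levels [6 6 6 7]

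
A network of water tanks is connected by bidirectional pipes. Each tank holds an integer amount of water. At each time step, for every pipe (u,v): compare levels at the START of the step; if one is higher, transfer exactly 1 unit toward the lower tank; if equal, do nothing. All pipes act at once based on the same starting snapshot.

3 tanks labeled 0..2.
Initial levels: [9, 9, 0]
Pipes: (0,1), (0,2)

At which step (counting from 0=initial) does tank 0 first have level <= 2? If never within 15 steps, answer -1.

Answer: -1

Derivation:
Step 1: flows [0=1,0->2] -> levels [8 9 1]
Step 2: flows [1->0,0->2] -> levels [8 8 2]
Step 3: flows [0=1,0->2] -> levels [7 8 3]
Step 4: flows [1->0,0->2] -> levels [7 7 4]
Step 5: flows [0=1,0->2] -> levels [6 7 5]
Step 6: flows [1->0,0->2] -> levels [6 6 6]
Step 7: flows [0=1,0=2] -> levels [6 6 6]
  -> stable; tank 0 stays at 6 > 2
Tank 0 never reaches <=2 within 15 steps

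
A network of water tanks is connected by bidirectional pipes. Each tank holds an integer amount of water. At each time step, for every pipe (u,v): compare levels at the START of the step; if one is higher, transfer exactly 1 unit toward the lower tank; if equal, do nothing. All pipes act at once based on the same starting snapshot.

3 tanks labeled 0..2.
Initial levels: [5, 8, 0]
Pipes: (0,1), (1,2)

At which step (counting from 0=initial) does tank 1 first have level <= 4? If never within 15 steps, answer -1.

Step 1: flows [1->0,1->2] -> levels [6 6 1]
Step 2: flows [0=1,1->2] -> levels [6 5 2]
Step 3: flows [0->1,1->2] -> levels [5 5 3]
Step 4: flows [0=1,1->2] -> levels [5 4 4]
Tank 1 first reaches <=4 at step 4

Answer: 4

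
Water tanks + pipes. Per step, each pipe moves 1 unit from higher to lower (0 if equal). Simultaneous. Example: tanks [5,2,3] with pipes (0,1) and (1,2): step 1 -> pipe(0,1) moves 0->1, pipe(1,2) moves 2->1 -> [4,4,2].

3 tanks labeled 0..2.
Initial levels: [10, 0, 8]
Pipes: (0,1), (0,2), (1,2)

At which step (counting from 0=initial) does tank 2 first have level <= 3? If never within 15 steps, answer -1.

Step 1: flows [0->1,0->2,2->1] -> levels [8 2 8]
Step 2: flows [0->1,0=2,2->1] -> levels [7 4 7]
Step 3: flows [0->1,0=2,2->1] -> levels [6 6 6]
Step 4: flows [0=1,0=2,1=2] -> levels [6 6 6]
  -> stable; tank 2 stays at 6 > 3
Tank 2 never reaches <=3 within 15 steps

Answer: -1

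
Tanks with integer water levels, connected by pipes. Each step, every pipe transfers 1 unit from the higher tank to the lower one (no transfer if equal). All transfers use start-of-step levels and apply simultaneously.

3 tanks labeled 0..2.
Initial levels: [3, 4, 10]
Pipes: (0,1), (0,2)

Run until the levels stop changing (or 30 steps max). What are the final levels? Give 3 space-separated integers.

Step 1: flows [1->0,2->0] -> levels [5 3 9]
Step 2: flows [0->1,2->0] -> levels [5 4 8]
Step 3: flows [0->1,2->0] -> levels [5 5 7]
Step 4: flows [0=1,2->0] -> levels [6 5 6]
Step 5: flows [0->1,0=2] -> levels [5 6 6]
Step 6: flows [1->0,2->0] -> levels [7 5 5]
Step 7: flows [0->1,0->2] -> levels [5 6 6]
  -> period-2 cycle: step 7 state = step 5 state; never stabilizes
  -> state at step 30: (30-5) mod 2 = 1, same as step 6 -> [7 5 5]

Answer: 7 5 5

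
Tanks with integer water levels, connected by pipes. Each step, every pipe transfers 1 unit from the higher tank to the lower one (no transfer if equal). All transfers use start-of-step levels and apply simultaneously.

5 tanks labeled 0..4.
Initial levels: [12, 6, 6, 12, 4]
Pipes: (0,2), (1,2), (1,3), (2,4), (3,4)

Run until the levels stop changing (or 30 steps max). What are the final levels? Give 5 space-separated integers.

Answer: 8 7 10 8 7

Derivation:
Step 1: flows [0->2,1=2,3->1,2->4,3->4] -> levels [11 7 6 10 6]
Step 2: flows [0->2,1->2,3->1,2=4,3->4] -> levels [10 7 8 8 7]
Step 3: flows [0->2,2->1,3->1,2->4,3->4] -> levels [9 9 7 6 9]
Step 4: flows [0->2,1->2,1->3,4->2,4->3] -> levels [8 7 10 8 7]
Step 5: flows [2->0,2->1,3->1,2->4,3->4] -> levels [9 9 7 6 9]
  -> period-2 cycle: step 5 state = step 3 state; never stabilizes
  -> state at step 30: (30-3) mod 2 = 1, same as step 4 -> [8 7 10 8 7]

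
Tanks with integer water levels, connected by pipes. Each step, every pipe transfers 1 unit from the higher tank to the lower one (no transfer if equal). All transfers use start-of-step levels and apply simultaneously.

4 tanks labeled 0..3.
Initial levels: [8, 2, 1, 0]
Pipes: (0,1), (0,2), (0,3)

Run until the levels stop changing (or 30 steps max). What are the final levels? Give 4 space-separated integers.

Step 1: flows [0->1,0->2,0->3] -> levels [5 3 2 1]
Step 2: flows [0->1,0->2,0->3] -> levels [2 4 3 2]
Step 3: flows [1->0,2->0,0=3] -> levels [4 3 2 2]
Step 4: flows [0->1,0->2,0->3] -> levels [1 4 3 3]
Step 5: flows [1->0,2->0,3->0] -> levels [4 3 2 2]
  -> period-2 cycle: step 5 state = step 3 state; never stabilizes
  -> state at step 30: (30-3) mod 2 = 1, same as step 4 -> [1 4 3 3]

Answer: 1 4 3 3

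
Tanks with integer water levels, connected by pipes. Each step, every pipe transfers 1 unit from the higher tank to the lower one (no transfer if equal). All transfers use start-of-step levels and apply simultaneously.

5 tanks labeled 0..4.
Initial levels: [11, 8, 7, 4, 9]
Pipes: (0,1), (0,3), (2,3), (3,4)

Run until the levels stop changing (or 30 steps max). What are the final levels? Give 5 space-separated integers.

Answer: 7 9 7 9 7

Derivation:
Step 1: flows [0->1,0->3,2->3,4->3] -> levels [9 9 6 7 8]
Step 2: flows [0=1,0->3,3->2,4->3] -> levels [8 9 7 8 7]
Step 3: flows [1->0,0=3,3->2,3->4] -> levels [9 8 8 6 8]
Step 4: flows [0->1,0->3,2->3,4->3] -> levels [7 9 7 9 7]
Step 5: flows [1->0,3->0,3->2,3->4] -> levels [9 8 8 6 8]
  -> period-2 cycle: step 5 state = step 3 state; never stabilizes
  -> state at step 30: (30-3) mod 2 = 1, same as step 4 -> [7 9 7 9 7]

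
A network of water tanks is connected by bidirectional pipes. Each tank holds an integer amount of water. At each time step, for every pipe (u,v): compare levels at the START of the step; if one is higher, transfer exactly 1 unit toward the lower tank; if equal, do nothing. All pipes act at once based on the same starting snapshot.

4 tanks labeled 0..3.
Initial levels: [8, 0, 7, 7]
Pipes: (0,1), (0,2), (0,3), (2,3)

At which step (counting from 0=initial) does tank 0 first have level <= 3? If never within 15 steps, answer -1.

Step 1: flows [0->1,0->2,0->3,2=3] -> levels [5 1 8 8]
Step 2: flows [0->1,2->0,3->0,2=3] -> levels [6 2 7 7]
Step 3: flows [0->1,2->0,3->0,2=3] -> levels [7 3 6 6]
Step 4: flows [0->1,0->2,0->3,2=3] -> levels [4 4 7 7]
Step 5: flows [0=1,2->0,3->0,2=3] -> levels [6 4 6 6]
Step 6: flows [0->1,0=2,0=3,2=3] -> levels [5 5 6 6]
Step 7: flows [0=1,2->0,3->0,2=3] -> levels [7 5 5 5]
Step 8: flows [0->1,0->2,0->3,2=3] -> levels [4 6 6 6]
Step 9: flows [1->0,2->0,3->0,2=3] -> levels [7 5 5 5]
  -> period-2 cycle (repeats step 7); tank 0 never drops to <=3
Tank 0 never reaches <=3 within 15 steps

Answer: -1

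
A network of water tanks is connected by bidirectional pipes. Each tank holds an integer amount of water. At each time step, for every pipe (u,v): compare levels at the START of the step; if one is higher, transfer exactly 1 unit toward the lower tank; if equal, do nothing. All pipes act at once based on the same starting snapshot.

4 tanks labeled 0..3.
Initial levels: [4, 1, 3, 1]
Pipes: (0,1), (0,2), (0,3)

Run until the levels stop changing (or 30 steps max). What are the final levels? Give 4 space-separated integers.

Step 1: flows [0->1,0->2,0->3] -> levels [1 2 4 2]
Step 2: flows [1->0,2->0,3->0] -> levels [4 1 3 1]
  -> period-2 cycle: step 2 state = step 0 state; never stabilizes
  -> state at step 30: (30-0) mod 2 = 0, same as step 0 -> [4 1 3 1]

Answer: 4 1 3 1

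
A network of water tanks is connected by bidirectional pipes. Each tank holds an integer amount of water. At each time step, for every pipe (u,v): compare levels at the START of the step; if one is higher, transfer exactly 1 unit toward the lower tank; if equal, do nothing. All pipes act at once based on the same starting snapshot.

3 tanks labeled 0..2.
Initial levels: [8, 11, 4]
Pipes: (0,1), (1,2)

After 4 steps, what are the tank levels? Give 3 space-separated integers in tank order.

Step 1: flows [1->0,1->2] -> levels [9 9 5]
Step 2: flows [0=1,1->2] -> levels [9 8 6]
Step 3: flows [0->1,1->2] -> levels [8 8 7]
Step 4: flows [0=1,1->2] -> levels [8 7 8]

Answer: 8 7 8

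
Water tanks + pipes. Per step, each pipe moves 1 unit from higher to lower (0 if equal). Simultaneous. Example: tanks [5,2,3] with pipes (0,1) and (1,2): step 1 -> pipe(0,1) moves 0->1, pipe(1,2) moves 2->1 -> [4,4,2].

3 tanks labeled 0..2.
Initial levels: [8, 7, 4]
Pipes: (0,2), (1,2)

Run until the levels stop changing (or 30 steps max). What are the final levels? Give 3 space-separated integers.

Step 1: flows [0->2,1->2] -> levels [7 6 6]
Step 2: flows [0->2,1=2] -> levels [6 6 7]
Step 3: flows [2->0,2->1] -> levels [7 7 5]
Step 4: flows [0->2,1->2] -> levels [6 6 7]
  -> period-2 cycle: step 4 state = step 2 state; never stabilizes
  -> state at step 30: (30-2) mod 2 = 0, same as step 2 -> [6 6 7]

Answer: 6 6 7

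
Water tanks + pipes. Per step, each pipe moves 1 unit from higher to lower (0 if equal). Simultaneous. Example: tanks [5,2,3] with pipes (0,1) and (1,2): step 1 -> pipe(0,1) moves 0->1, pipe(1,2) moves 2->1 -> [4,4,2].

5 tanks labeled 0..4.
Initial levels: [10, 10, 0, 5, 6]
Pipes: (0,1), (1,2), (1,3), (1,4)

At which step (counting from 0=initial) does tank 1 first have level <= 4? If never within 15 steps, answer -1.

Answer: 6

Derivation:
Step 1: flows [0=1,1->2,1->3,1->4] -> levels [10 7 1 6 7]
Step 2: flows [0->1,1->2,1->3,1=4] -> levels [9 6 2 7 7]
Step 3: flows [0->1,1->2,3->1,4->1] -> levels [8 8 3 6 6]
Step 4: flows [0=1,1->2,1->3,1->4] -> levels [8 5 4 7 7]
Step 5: flows [0->1,1->2,3->1,4->1] -> levels [7 7 5 6 6]
Step 6: flows [0=1,1->2,1->3,1->4] -> levels [7 4 6 7 7]
Tank 1 first reaches <=4 at step 6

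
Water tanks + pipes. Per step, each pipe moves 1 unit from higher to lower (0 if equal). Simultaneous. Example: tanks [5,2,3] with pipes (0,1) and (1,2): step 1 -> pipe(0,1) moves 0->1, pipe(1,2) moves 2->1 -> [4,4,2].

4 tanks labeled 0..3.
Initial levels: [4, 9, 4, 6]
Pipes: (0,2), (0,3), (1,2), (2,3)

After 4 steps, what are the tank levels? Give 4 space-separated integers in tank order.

Answer: 6 7 4 6

Derivation:
Step 1: flows [0=2,3->0,1->2,3->2] -> levels [5 8 6 4]
Step 2: flows [2->0,0->3,1->2,2->3] -> levels [5 7 5 6]
Step 3: flows [0=2,3->0,1->2,3->2] -> levels [6 6 7 4]
Step 4: flows [2->0,0->3,2->1,2->3] -> levels [6 7 4 6]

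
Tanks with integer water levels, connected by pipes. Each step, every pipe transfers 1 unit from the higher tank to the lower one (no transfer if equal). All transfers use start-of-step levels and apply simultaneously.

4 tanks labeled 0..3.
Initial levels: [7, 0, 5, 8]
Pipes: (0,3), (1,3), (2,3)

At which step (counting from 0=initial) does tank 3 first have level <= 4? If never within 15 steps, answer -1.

Answer: 5

Derivation:
Step 1: flows [3->0,3->1,3->2] -> levels [8 1 6 5]
Step 2: flows [0->3,3->1,2->3] -> levels [7 2 5 6]
Step 3: flows [0->3,3->1,3->2] -> levels [6 3 6 5]
Step 4: flows [0->3,3->1,2->3] -> levels [5 4 5 6]
Step 5: flows [3->0,3->1,3->2] -> levels [6 5 6 3]
Tank 3 first reaches <=4 at step 5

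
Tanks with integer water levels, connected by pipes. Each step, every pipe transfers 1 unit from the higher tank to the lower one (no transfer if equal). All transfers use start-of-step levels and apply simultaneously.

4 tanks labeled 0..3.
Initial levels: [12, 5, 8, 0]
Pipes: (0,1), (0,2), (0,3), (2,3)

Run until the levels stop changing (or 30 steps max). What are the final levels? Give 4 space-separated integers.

Step 1: flows [0->1,0->2,0->3,2->3] -> levels [9 6 8 2]
Step 2: flows [0->1,0->2,0->3,2->3] -> levels [6 7 8 4]
Step 3: flows [1->0,2->0,0->3,2->3] -> levels [7 6 6 6]
Step 4: flows [0->1,0->2,0->3,2=3] -> levels [4 7 7 7]
Step 5: flows [1->0,2->0,3->0,2=3] -> levels [7 6 6 6]
  -> period-2 cycle: step 5 state = step 3 state; never stabilizes
  -> state at step 30: (30-3) mod 2 = 1, same as step 4 -> [4 7 7 7]

Answer: 4 7 7 7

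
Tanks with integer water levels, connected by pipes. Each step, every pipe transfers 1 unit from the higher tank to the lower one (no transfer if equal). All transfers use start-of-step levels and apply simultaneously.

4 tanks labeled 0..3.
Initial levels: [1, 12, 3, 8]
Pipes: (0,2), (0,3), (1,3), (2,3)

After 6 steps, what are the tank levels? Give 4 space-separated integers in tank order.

Step 1: flows [2->0,3->0,1->3,3->2] -> levels [3 11 3 7]
Step 2: flows [0=2,3->0,1->3,3->2] -> levels [4 10 4 6]
Step 3: flows [0=2,3->0,1->3,3->2] -> levels [5 9 5 5]
Step 4: flows [0=2,0=3,1->3,2=3] -> levels [5 8 5 6]
Step 5: flows [0=2,3->0,1->3,3->2] -> levels [6 7 6 5]
Step 6: flows [0=2,0->3,1->3,2->3] -> levels [5 6 5 8]

Answer: 5 6 5 8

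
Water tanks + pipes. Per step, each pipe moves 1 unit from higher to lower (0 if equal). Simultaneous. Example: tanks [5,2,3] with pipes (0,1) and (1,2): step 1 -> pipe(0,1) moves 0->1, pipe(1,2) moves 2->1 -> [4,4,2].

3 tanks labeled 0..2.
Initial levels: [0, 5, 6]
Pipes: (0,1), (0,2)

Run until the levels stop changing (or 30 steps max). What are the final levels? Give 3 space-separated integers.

Answer: 5 3 3

Derivation:
Step 1: flows [1->0,2->0] -> levels [2 4 5]
Step 2: flows [1->0,2->0] -> levels [4 3 4]
Step 3: flows [0->1,0=2] -> levels [3 4 4]
Step 4: flows [1->0,2->0] -> levels [5 3 3]
Step 5: flows [0->1,0->2] -> levels [3 4 4]
  -> period-2 cycle: step 5 state = step 3 state; never stabilizes
  -> state at step 30: (30-3) mod 2 = 1, same as step 4 -> [5 3 3]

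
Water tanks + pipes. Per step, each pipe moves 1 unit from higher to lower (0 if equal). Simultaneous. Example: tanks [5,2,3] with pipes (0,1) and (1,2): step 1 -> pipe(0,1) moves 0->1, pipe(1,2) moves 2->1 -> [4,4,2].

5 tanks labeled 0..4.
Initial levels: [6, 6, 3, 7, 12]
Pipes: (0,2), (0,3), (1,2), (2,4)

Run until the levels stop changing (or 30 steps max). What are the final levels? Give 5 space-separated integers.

Step 1: flows [0->2,3->0,1->2,4->2] -> levels [6 5 6 6 11]
Step 2: flows [0=2,0=3,2->1,4->2] -> levels [6 6 6 6 10]
Step 3: flows [0=2,0=3,1=2,4->2] -> levels [6 6 7 6 9]
Step 4: flows [2->0,0=3,2->1,4->2] -> levels [7 7 6 6 8]
Step 5: flows [0->2,0->3,1->2,4->2] -> levels [5 6 9 7 7]
Step 6: flows [2->0,3->0,2->1,2->4] -> levels [7 7 6 6 8]
  -> period-2 cycle: step 6 state = step 4 state; never stabilizes
  -> state at step 30: (30-4) mod 2 = 0, same as step 4 -> [7 7 6 6 8]

Answer: 7 7 6 6 8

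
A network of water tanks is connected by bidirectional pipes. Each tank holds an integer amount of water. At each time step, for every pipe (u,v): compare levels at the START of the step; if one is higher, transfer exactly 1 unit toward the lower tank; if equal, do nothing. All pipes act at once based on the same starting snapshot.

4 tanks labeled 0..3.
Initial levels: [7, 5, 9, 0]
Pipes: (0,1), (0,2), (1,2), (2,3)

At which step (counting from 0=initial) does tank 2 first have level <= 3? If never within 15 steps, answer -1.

Answer: 6

Derivation:
Step 1: flows [0->1,2->0,2->1,2->3] -> levels [7 7 6 1]
Step 2: flows [0=1,0->2,1->2,2->3] -> levels [6 6 7 2]
Step 3: flows [0=1,2->0,2->1,2->3] -> levels [7 7 4 3]
Step 4: flows [0=1,0->2,1->2,2->3] -> levels [6 6 5 4]
Step 5: flows [0=1,0->2,1->2,2->3] -> levels [5 5 6 5]
Step 6: flows [0=1,2->0,2->1,2->3] -> levels [6 6 3 6]
Tank 2 first reaches <=3 at step 6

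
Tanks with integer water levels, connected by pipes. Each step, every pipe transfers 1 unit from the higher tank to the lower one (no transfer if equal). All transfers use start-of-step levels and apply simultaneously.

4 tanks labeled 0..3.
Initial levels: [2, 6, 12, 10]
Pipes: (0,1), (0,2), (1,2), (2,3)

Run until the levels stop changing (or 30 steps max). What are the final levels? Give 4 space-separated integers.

Answer: 7 7 9 7

Derivation:
Step 1: flows [1->0,2->0,2->1,2->3] -> levels [4 6 9 11]
Step 2: flows [1->0,2->0,2->1,3->2] -> levels [6 6 8 10]
Step 3: flows [0=1,2->0,2->1,3->2] -> levels [7 7 7 9]
Step 4: flows [0=1,0=2,1=2,3->2] -> levels [7 7 8 8]
Step 5: flows [0=1,2->0,2->1,2=3] -> levels [8 8 6 8]
Step 6: flows [0=1,0->2,1->2,3->2] -> levels [7 7 9 7]
Step 7: flows [0=1,2->0,2->1,2->3] -> levels [8 8 6 8]
  -> period-2 cycle: step 7 state = step 5 state; never stabilizes
  -> state at step 30: (30-5) mod 2 = 1, same as step 6 -> [7 7 9 7]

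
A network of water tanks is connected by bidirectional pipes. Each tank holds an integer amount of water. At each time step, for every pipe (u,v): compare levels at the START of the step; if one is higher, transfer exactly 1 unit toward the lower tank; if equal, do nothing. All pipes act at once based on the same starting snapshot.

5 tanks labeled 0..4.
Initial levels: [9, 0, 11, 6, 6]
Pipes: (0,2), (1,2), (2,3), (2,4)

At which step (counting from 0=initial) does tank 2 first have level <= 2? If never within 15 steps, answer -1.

Step 1: flows [2->0,2->1,2->3,2->4] -> levels [10 1 7 7 7]
Step 2: flows [0->2,2->1,2=3,2=4] -> levels [9 2 7 7 7]
Step 3: flows [0->2,2->1,2=3,2=4] -> levels [8 3 7 7 7]
Step 4: flows [0->2,2->1,2=3,2=4] -> levels [7 4 7 7 7]
Step 5: flows [0=2,2->1,2=3,2=4] -> levels [7 5 6 7 7]
Step 6: flows [0->2,2->1,3->2,4->2] -> levels [6 6 8 6 6]
Step 7: flows [2->0,2->1,2->3,2->4] -> levels [7 7 4 7 7]
Step 8: flows [0->2,1->2,3->2,4->2] -> levels [6 6 8 6 6]
  -> period-2 cycle (repeats step 6); tank 2 never drops to <=2
Tank 2 never reaches <=2 within 15 steps

Answer: -1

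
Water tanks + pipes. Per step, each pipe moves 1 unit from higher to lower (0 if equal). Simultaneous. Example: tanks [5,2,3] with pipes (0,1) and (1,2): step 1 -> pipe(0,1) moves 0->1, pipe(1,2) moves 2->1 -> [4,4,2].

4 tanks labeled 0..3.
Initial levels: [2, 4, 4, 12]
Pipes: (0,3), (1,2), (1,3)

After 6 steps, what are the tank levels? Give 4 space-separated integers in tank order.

Answer: 6 5 6 5

Derivation:
Step 1: flows [3->0,1=2,3->1] -> levels [3 5 4 10]
Step 2: flows [3->0,1->2,3->1] -> levels [4 5 5 8]
Step 3: flows [3->0,1=2,3->1] -> levels [5 6 5 6]
Step 4: flows [3->0,1->2,1=3] -> levels [6 5 6 5]
Step 5: flows [0->3,2->1,1=3] -> levels [5 6 5 6]
  -> period-2 cycle: step 5 state = step 3 state
  -> state at step 6: (6-3) mod 2 = 1, same as step 4 -> [6 5 6 5]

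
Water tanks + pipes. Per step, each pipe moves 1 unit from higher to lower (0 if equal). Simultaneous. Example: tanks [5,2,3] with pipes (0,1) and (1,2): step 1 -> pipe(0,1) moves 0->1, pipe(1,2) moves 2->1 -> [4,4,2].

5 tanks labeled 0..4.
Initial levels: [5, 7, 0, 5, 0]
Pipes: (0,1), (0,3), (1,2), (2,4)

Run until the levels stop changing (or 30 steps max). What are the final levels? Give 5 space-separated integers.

Answer: 3 5 2 4 3

Derivation:
Step 1: flows [1->0,0=3,1->2,2=4] -> levels [6 5 1 5 0]
Step 2: flows [0->1,0->3,1->2,2->4] -> levels [4 5 1 6 1]
Step 3: flows [1->0,3->0,1->2,2=4] -> levels [6 3 2 5 1]
Step 4: flows [0->1,0->3,1->2,2->4] -> levels [4 3 2 6 2]
Step 5: flows [0->1,3->0,1->2,2=4] -> levels [4 3 3 5 2]
Step 6: flows [0->1,3->0,1=2,2->4] -> levels [4 4 2 4 3]
Step 7: flows [0=1,0=3,1->2,4->2] -> levels [4 3 4 4 2]
Step 8: flows [0->1,0=3,2->1,2->4] -> levels [3 5 2 4 3]
Step 9: flows [1->0,3->0,1->2,4->2] -> levels [5 3 4 3 2]
Step 10: flows [0->1,0->3,2->1,2->4] -> levels [3 5 2 4 3]
  -> period-2 cycle: step 10 state = step 8 state; never stabilizes
  -> state at step 30: (30-8) mod 2 = 0, same as step 8 -> [3 5 2 4 3]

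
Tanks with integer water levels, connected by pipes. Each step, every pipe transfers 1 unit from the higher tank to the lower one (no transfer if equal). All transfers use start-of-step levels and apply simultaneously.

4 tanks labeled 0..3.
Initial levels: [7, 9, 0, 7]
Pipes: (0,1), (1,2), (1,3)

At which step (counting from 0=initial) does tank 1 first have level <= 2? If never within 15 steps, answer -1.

Answer: -1

Derivation:
Step 1: flows [1->0,1->2,1->3] -> levels [8 6 1 8]
Step 2: flows [0->1,1->2,3->1] -> levels [7 7 2 7]
Step 3: flows [0=1,1->2,1=3] -> levels [7 6 3 7]
Step 4: flows [0->1,1->2,3->1] -> levels [6 7 4 6]
Step 5: flows [1->0,1->2,1->3] -> levels [7 4 5 7]
Step 6: flows [0->1,2->1,3->1] -> levels [6 7 4 6]
  -> period-2 cycle (repeats step 4); tank 1 never drops to <=2
Tank 1 never reaches <=2 within 15 steps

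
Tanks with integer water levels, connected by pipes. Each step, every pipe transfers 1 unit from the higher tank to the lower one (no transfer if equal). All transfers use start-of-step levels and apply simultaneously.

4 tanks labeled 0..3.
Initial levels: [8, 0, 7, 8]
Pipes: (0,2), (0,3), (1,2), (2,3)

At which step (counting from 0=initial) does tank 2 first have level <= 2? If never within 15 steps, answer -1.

Answer: -1

Derivation:
Step 1: flows [0->2,0=3,2->1,3->2] -> levels [7 1 8 7]
Step 2: flows [2->0,0=3,2->1,2->3] -> levels [8 2 5 8]
Step 3: flows [0->2,0=3,2->1,3->2] -> levels [7 3 6 7]
Step 4: flows [0->2,0=3,2->1,3->2] -> levels [6 4 7 6]
Step 5: flows [2->0,0=3,2->1,2->3] -> levels [7 5 4 7]
Step 6: flows [0->2,0=3,1->2,3->2] -> levels [6 4 7 6]
  -> period-2 cycle (repeats step 4); tank 2 never drops to <=2
Tank 2 never reaches <=2 within 15 steps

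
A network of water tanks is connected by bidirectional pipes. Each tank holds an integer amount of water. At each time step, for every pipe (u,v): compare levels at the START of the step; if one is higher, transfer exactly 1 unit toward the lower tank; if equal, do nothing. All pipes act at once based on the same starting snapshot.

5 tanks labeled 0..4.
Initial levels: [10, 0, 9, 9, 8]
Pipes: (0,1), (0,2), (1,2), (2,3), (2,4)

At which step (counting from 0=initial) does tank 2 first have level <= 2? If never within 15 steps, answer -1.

Answer: -1

Derivation:
Step 1: flows [0->1,0->2,2->1,2=3,2->4] -> levels [8 2 8 9 9]
Step 2: flows [0->1,0=2,2->1,3->2,4->2] -> levels [7 4 9 8 8]
Step 3: flows [0->1,2->0,2->1,2->3,2->4] -> levels [7 6 5 9 9]
Step 4: flows [0->1,0->2,1->2,3->2,4->2] -> levels [5 6 9 8 8]
Step 5: flows [1->0,2->0,2->1,2->3,2->4] -> levels [7 6 5 9 9]
  -> period-2 cycle (repeats step 3); tank 2 never drops to <=2
Tank 2 never reaches <=2 within 15 steps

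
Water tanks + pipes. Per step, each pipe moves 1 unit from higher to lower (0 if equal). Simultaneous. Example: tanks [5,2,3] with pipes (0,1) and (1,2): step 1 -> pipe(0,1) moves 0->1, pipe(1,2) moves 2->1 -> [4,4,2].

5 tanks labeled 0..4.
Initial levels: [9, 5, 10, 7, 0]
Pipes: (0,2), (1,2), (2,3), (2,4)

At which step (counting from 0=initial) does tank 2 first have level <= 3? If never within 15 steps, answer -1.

Answer: -1

Derivation:
Step 1: flows [2->0,2->1,2->3,2->4] -> levels [10 6 6 8 1]
Step 2: flows [0->2,1=2,3->2,2->4] -> levels [9 6 7 7 2]
Step 3: flows [0->2,2->1,2=3,2->4] -> levels [8 7 6 7 3]
Step 4: flows [0->2,1->2,3->2,2->4] -> levels [7 6 8 6 4]
Step 5: flows [2->0,2->1,2->3,2->4] -> levels [8 7 4 7 5]
Step 6: flows [0->2,1->2,3->2,4->2] -> levels [7 6 8 6 4]
  -> period-2 cycle (repeats step 4); tank 2 never drops to <=3
Tank 2 never reaches <=3 within 15 steps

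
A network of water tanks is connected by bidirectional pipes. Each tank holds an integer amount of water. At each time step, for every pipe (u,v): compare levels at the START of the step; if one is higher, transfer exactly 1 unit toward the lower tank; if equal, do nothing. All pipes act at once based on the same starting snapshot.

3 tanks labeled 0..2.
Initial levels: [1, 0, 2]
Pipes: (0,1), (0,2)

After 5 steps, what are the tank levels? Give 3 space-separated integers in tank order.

Answer: 1 1 1

Derivation:
Step 1: flows [0->1,2->0] -> levels [1 1 1]
Step 2: flows [0=1,0=2] -> levels [1 1 1]
  -> stable; steps 3..5 unchanged -> [1 1 1]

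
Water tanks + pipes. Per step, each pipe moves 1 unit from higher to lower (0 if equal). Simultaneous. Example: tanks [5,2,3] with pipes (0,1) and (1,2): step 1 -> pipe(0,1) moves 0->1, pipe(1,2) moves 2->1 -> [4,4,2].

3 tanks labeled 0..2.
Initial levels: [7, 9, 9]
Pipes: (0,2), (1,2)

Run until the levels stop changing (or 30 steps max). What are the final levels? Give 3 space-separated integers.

Step 1: flows [2->0,1=2] -> levels [8 9 8]
Step 2: flows [0=2,1->2] -> levels [8 8 9]
Step 3: flows [2->0,2->1] -> levels [9 9 7]
Step 4: flows [0->2,1->2] -> levels [8 8 9]
  -> period-2 cycle: step 4 state = step 2 state; never stabilizes
  -> state at step 30: (30-2) mod 2 = 0, same as step 2 -> [8 8 9]

Answer: 8 8 9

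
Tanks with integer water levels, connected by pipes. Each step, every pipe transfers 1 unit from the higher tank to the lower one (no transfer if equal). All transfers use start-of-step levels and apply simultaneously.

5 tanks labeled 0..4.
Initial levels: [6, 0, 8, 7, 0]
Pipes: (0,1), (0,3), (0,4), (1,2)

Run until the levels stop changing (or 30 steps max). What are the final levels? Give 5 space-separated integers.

Answer: 5 3 5 4 4

Derivation:
Step 1: flows [0->1,3->0,0->4,2->1] -> levels [5 2 7 6 1]
Step 2: flows [0->1,3->0,0->4,2->1] -> levels [4 4 6 5 2]
Step 3: flows [0=1,3->0,0->4,2->1] -> levels [4 5 5 4 3]
Step 4: flows [1->0,0=3,0->4,1=2] -> levels [4 4 5 4 4]
Step 5: flows [0=1,0=3,0=4,2->1] -> levels [4 5 4 4 4]
Step 6: flows [1->0,0=3,0=4,1->2] -> levels [5 3 5 4 4]
Step 7: flows [0->1,0->3,0->4,2->1] -> levels [2 5 4 5 5]
Step 8: flows [1->0,3->0,4->0,1->2] -> levels [5 3 5 4 4]
  -> period-2 cycle: step 8 state = step 6 state; never stabilizes
  -> state at step 30: (30-6) mod 2 = 0, same as step 6 -> [5 3 5 4 4]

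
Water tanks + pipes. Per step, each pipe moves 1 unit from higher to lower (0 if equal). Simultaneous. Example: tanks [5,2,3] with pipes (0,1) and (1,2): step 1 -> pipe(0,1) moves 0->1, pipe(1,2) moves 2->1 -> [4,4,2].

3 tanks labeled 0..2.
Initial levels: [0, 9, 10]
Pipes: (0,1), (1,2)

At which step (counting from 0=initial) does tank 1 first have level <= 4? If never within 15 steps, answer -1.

Step 1: flows [1->0,2->1] -> levels [1 9 9]
Step 2: flows [1->0,1=2] -> levels [2 8 9]
Step 3: flows [1->0,2->1] -> levels [3 8 8]
Step 4: flows [1->0,1=2] -> levels [4 7 8]
Step 5: flows [1->0,2->1] -> levels [5 7 7]
Step 6: flows [1->0,1=2] -> levels [6 6 7]
Step 7: flows [0=1,2->1] -> levels [6 7 6]
Step 8: flows [1->0,1->2] -> levels [7 5 7]
Step 9: flows [0->1,2->1] -> levels [6 7 6]
  -> period-2 cycle (repeats step 7); tank 1 never drops to <=4
Tank 1 never reaches <=4 within 15 steps

Answer: -1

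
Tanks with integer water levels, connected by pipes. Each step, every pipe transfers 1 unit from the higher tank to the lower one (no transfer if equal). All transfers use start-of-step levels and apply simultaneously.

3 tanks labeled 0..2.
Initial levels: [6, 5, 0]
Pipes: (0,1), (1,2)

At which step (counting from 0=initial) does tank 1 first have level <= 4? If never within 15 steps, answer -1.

Answer: 2

Derivation:
Step 1: flows [0->1,1->2] -> levels [5 5 1]
Step 2: flows [0=1,1->2] -> levels [5 4 2]
Tank 1 first reaches <=4 at step 2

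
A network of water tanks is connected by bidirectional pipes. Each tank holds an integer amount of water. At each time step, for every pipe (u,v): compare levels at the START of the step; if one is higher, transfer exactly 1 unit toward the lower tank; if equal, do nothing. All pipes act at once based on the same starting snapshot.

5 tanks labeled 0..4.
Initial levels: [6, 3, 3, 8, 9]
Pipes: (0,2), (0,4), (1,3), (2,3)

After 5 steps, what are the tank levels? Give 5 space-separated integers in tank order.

Step 1: flows [0->2,4->0,3->1,3->2] -> levels [6 4 5 6 8]
Step 2: flows [0->2,4->0,3->1,3->2] -> levels [6 5 7 4 7]
Step 3: flows [2->0,4->0,1->3,2->3] -> levels [8 4 5 6 6]
Step 4: flows [0->2,0->4,3->1,3->2] -> levels [6 5 7 4 7]
  -> period-2 cycle: step 4 state = step 2 state
  -> state at step 5: (5-2) mod 2 = 1, same as step 3 -> [8 4 5 6 6]

Answer: 8 4 5 6 6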